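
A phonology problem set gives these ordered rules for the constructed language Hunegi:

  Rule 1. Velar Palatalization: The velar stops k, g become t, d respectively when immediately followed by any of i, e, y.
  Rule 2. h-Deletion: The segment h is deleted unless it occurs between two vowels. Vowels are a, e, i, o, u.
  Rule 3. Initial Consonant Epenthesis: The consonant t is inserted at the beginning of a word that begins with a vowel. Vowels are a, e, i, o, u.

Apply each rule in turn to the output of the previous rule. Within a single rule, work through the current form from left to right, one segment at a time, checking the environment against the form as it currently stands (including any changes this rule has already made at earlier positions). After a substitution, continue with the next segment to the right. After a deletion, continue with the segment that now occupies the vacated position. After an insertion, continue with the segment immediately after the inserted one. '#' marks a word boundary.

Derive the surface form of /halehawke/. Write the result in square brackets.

Rule 1 Velar Palatalization: [halehawke] → [halehawte]
Rule 2 h-Deletion: [halehawte] → [alehawte]
Rule 3 Initial Consonant Epenthesis: [alehawte] → [talehawte]

[talehawte]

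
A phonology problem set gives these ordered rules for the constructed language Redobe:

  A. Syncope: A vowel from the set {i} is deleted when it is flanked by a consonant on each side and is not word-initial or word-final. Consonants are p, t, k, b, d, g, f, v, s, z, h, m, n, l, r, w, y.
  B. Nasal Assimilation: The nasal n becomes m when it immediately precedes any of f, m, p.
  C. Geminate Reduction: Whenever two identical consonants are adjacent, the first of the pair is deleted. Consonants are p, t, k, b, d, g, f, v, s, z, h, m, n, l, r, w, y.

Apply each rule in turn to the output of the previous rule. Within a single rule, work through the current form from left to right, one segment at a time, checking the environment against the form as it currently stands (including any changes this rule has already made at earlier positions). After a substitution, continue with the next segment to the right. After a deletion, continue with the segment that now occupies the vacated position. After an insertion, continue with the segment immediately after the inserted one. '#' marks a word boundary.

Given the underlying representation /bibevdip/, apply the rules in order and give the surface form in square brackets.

[bevdp]

A Syncope: [bibevdip] → [bbevdp]
B Nasal Assimilation: no change — [bbevdp]
C Geminate Reduction: [bbevdp] → [bevdp]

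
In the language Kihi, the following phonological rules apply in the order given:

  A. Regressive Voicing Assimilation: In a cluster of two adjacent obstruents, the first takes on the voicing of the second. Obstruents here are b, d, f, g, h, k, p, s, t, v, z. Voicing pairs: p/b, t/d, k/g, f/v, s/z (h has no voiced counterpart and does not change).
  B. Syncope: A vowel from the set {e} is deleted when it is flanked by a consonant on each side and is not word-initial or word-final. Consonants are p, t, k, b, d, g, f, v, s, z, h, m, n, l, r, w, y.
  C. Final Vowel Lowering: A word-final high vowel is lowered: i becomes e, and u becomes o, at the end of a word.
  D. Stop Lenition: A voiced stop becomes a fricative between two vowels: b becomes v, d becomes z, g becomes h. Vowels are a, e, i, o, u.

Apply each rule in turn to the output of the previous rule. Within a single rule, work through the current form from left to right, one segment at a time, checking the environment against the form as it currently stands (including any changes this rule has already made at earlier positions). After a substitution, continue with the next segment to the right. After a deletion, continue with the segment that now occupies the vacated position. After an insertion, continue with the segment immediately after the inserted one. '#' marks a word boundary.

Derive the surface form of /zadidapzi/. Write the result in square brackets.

[zazizabze]

A Regressive Voicing Assimilation: [zadidapzi] → [zadidabzi]
B Syncope: no change — [zadidabzi]
C Final Vowel Lowering: [zadidabzi] → [zadidabze]
D Stop Lenition: [zadidabze] → [zazizabze]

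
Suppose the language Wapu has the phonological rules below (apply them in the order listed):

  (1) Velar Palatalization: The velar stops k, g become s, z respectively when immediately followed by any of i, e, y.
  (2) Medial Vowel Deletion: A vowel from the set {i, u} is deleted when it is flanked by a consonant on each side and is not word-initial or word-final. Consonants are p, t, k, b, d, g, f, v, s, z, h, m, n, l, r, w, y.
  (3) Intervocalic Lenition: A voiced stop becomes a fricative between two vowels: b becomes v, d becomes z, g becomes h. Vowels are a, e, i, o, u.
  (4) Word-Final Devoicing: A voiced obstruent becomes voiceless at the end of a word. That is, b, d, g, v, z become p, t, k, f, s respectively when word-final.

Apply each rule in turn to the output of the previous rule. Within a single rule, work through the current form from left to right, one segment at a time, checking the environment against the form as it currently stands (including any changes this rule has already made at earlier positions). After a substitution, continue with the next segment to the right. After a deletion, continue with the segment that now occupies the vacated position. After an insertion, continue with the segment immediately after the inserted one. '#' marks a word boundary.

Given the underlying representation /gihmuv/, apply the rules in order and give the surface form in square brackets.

(1) Velar Palatalization: [gihmuv] → [zihmuv]
(2) Medial Vowel Deletion: [zihmuv] → [zhmv]
(3) Intervocalic Lenition: no change — [zhmv]
(4) Word-Final Devoicing: [zhmv] → [zhmf]

[zhmf]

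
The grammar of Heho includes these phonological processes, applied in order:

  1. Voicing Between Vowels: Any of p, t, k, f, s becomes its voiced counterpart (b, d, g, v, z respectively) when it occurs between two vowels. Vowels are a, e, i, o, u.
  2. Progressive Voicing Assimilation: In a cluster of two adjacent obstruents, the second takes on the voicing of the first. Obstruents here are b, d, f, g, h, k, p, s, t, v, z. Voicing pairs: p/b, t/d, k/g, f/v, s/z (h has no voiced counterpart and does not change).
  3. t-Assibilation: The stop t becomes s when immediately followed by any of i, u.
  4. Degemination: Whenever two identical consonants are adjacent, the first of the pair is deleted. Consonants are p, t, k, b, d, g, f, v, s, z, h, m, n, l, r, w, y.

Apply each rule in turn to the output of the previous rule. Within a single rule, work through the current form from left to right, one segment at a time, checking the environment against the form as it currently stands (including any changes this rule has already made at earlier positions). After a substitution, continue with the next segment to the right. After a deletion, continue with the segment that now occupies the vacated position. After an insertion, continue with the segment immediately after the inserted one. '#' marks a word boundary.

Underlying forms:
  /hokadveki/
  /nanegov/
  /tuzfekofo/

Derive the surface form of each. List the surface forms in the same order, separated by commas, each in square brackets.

/hokadveki/:
  1 Voicing Between Vowels: [hokadveki] → [hogadvegi]
  2 Progressive Voicing Assimilation: no change — [hogadvegi]
  3 t-Assibilation: no change — [hogadvegi]
  4 Degemination: no change — [hogadvegi]
/nanegov/:
  1 Voicing Between Vowels: no change — [nanegov]
  2 Progressive Voicing Assimilation: no change — [nanegov]
  3 t-Assibilation: no change — [nanegov]
  4 Degemination: no change — [nanegov]
/tuzfekofo/:
  1 Voicing Between Vowels: [tuzfekofo] → [tuzfegovo]
  2 Progressive Voicing Assimilation: [tuzfegovo] → [tuzvegovo]
  3 t-Assibilation: [tuzvegovo] → [suzvegovo]
  4 Degemination: no change — [suzvegovo]

[hogadvegi], [nanegov], [suzvegovo]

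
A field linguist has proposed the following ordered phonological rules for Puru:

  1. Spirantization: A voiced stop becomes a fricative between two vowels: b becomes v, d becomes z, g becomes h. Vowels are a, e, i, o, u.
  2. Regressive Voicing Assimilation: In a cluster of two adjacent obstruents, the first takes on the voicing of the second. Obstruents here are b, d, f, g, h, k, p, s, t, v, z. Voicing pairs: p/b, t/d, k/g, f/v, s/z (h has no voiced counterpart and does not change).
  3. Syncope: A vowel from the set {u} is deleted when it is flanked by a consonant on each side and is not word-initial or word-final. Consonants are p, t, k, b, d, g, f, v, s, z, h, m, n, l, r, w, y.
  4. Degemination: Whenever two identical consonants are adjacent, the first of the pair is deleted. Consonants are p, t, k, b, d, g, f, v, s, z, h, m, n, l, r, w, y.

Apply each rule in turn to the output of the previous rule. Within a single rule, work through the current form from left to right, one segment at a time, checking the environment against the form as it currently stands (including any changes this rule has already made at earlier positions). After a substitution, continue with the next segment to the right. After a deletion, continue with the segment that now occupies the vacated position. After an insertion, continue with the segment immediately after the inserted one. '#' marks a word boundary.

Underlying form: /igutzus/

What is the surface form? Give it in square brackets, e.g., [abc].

[ihdzs]

1 Spirantization: [igutzus] → [ihutzus]
2 Regressive Voicing Assimilation: [ihutzus] → [ihudzus]
3 Syncope: [ihudzus] → [ihdzs]
4 Degemination: no change — [ihdzs]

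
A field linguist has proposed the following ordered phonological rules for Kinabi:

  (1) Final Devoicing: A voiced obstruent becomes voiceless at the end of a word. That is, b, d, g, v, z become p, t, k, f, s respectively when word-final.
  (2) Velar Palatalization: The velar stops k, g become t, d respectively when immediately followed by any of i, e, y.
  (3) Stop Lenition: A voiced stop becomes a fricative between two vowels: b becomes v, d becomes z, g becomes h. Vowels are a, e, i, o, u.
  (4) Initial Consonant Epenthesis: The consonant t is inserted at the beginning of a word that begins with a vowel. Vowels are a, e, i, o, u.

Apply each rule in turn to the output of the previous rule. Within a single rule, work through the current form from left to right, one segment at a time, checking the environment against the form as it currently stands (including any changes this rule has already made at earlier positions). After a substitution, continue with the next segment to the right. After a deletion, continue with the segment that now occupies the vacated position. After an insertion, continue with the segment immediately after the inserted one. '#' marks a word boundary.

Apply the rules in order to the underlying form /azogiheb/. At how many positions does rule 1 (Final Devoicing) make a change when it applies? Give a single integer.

(1) Final Devoicing: [azogiheb] → [azogihep]
(2) Velar Palatalization: [azogihep] → [azodihep]
(3) Stop Lenition: [azodihep] → [azozihep]
(4) Initial Consonant Epenthesis: [azozihep] → [tazozihep]
Rule 1 changed 1 position(s).

1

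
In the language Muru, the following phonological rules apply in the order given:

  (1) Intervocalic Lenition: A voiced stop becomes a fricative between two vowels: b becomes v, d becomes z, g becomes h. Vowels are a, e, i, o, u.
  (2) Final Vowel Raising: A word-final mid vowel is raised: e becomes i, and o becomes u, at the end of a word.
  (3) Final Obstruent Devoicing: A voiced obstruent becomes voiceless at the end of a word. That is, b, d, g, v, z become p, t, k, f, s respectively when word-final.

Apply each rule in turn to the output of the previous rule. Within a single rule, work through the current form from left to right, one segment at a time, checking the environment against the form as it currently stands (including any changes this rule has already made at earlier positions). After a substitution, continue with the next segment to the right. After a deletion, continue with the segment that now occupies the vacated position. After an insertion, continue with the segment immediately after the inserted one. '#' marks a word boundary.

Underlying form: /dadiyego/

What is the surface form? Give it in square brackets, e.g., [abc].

(1) Intervocalic Lenition: [dadiyego] → [daziyeho]
(2) Final Vowel Raising: [daziyeho] → [daziyehu]
(3) Final Obstruent Devoicing: no change — [daziyehu]

[daziyehu]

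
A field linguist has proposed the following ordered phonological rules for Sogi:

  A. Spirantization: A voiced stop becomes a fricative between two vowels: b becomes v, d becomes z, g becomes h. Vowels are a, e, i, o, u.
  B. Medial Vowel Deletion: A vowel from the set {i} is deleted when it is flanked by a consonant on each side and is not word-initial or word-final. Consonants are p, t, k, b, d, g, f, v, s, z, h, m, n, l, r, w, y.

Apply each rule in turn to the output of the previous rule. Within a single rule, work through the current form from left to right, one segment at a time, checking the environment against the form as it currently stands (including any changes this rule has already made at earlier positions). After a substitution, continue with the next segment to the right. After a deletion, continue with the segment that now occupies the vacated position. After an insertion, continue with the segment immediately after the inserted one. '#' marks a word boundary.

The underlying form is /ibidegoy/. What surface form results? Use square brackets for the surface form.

A Spirantization: [ibidegoy] → [ivizehoy]
B Medial Vowel Deletion: [ivizehoy] → [ivzehoy]

[ivzehoy]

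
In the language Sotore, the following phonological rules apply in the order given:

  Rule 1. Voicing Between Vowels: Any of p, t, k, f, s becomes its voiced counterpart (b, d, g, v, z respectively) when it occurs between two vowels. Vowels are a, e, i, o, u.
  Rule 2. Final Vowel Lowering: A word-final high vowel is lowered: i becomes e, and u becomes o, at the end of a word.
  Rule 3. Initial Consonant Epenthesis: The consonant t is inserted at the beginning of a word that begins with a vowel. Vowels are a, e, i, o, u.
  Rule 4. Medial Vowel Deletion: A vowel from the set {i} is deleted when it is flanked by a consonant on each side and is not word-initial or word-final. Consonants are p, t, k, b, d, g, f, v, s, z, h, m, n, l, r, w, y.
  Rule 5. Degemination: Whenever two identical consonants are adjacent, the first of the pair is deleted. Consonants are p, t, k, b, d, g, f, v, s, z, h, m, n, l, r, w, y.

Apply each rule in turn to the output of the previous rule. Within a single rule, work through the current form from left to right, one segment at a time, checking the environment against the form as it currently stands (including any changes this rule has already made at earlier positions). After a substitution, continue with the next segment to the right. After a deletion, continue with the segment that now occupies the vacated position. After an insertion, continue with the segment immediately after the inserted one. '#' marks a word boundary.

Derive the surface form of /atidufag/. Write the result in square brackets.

Rule 1 Voicing Between Vowels: [atidufag] → [adiduvag]
Rule 2 Final Vowel Lowering: no change — [adiduvag]
Rule 3 Initial Consonant Epenthesis: [adiduvag] → [tadiduvag]
Rule 4 Medial Vowel Deletion: [tadiduvag] → [tadduvag]
Rule 5 Degemination: [tadduvag] → [taduvag]

[taduvag]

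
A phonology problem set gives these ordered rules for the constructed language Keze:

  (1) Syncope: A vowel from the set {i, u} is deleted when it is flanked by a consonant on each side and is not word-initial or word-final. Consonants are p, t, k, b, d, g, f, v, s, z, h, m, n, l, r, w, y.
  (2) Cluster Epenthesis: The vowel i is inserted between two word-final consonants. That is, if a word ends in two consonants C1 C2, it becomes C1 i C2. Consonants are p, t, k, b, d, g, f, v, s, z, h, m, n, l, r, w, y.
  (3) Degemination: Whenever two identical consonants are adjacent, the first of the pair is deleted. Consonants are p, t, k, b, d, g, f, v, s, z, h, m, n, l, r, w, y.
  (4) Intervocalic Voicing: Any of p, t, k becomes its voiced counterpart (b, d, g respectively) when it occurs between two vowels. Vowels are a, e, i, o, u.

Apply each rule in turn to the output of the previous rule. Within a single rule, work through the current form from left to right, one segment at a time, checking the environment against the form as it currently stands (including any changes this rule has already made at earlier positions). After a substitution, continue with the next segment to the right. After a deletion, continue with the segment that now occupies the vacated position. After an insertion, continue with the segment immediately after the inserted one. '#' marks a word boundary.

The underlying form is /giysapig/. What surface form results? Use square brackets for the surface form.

(1) Syncope: [giysapig] → [gysapg]
(2) Cluster Epenthesis: [gysapg] → [gysapig]
(3) Degemination: no change — [gysapig]
(4) Intervocalic Voicing: [gysapig] → [gysabig]

[gysabig]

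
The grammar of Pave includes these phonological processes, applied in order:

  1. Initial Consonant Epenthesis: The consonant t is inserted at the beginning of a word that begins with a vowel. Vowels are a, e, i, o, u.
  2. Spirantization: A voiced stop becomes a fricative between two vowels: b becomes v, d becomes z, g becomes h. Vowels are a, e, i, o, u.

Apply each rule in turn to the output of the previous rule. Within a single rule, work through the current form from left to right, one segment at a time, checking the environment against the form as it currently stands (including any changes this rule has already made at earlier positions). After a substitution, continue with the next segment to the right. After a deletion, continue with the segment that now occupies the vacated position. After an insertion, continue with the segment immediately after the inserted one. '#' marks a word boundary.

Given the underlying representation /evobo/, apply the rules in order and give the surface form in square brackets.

[tevovo]

1 Initial Consonant Epenthesis: [evobo] → [tevobo]
2 Spirantization: [tevobo] → [tevovo]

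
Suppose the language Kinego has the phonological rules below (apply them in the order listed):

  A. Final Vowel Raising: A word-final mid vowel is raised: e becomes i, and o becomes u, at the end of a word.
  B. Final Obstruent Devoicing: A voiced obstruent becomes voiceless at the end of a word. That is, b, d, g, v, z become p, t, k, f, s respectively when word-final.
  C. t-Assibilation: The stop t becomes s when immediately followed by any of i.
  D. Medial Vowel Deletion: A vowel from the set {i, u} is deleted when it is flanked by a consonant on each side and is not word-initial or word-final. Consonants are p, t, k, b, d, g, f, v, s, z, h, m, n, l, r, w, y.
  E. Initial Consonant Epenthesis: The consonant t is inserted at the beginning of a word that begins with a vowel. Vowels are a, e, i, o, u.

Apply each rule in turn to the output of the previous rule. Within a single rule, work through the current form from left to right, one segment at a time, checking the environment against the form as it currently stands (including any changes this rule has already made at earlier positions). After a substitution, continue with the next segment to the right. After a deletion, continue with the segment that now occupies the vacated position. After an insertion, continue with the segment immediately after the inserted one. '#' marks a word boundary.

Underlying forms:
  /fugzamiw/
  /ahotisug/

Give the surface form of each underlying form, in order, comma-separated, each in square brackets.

[fgzamw], [tahossk]

/fugzamiw/:
  A Final Vowel Raising: no change — [fugzamiw]
  B Final Obstruent Devoicing: no change — [fugzamiw]
  C t-Assibilation: no change — [fugzamiw]
  D Medial Vowel Deletion: [fugzamiw] → [fgzamw]
  E Initial Consonant Epenthesis: no change — [fgzamw]
/ahotisug/:
  A Final Vowel Raising: no change — [ahotisug]
  B Final Obstruent Devoicing: [ahotisug] → [ahotisuk]
  C t-Assibilation: [ahotisuk] → [ahosisuk]
  D Medial Vowel Deletion: [ahosisuk] → [ahossk]
  E Initial Consonant Epenthesis: [ahossk] → [tahossk]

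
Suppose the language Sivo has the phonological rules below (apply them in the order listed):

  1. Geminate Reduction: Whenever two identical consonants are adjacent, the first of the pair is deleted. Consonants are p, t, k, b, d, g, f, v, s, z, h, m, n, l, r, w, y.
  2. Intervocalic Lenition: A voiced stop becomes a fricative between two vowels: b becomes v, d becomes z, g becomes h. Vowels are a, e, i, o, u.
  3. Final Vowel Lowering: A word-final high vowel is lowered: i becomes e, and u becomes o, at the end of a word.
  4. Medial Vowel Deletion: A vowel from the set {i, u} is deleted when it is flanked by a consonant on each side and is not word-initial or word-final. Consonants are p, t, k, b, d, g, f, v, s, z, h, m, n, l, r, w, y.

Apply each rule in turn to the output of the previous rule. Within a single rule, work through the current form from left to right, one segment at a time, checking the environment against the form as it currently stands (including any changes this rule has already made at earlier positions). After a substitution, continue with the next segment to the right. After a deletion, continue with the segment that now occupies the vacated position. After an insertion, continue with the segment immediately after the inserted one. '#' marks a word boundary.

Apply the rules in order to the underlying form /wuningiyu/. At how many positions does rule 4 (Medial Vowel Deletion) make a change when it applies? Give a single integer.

1 Geminate Reduction: no change — [wuningiyu]
2 Intervocalic Lenition: no change — [wuningiyu]
3 Final Vowel Lowering: [wuningiyu] → [wuningiyo]
4 Medial Vowel Deletion: [wuningiyo] → [wnngyo]
Rule 4 changed 3 position(s).

3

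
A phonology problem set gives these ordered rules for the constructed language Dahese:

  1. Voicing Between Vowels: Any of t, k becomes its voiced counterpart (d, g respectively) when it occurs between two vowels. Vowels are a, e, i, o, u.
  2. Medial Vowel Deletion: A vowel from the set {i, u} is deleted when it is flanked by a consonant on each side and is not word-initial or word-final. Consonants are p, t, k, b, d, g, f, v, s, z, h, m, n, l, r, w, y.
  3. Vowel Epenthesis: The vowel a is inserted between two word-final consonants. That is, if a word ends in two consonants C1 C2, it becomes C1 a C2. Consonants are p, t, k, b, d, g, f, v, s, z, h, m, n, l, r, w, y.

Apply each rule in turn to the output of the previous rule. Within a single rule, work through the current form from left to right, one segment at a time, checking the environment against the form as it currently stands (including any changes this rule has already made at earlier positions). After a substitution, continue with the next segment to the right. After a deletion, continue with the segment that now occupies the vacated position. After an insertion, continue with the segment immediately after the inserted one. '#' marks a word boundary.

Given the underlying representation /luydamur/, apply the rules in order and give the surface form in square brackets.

[lydamar]

1 Voicing Between Vowels: no change — [luydamur]
2 Medial Vowel Deletion: [luydamur] → [lydamr]
3 Vowel Epenthesis: [lydamr] → [lydamar]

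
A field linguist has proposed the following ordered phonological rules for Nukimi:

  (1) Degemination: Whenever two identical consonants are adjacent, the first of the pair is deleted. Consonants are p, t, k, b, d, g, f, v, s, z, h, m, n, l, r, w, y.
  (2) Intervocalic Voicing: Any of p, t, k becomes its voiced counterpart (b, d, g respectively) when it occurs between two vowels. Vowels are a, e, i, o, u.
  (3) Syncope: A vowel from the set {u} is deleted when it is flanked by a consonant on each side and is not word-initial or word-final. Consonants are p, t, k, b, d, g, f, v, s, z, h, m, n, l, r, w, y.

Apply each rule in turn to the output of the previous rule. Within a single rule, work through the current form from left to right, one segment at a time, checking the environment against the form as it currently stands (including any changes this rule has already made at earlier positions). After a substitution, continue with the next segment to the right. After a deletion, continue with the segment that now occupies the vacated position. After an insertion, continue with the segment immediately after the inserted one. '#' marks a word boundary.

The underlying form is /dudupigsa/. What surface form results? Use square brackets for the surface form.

[ddbigsa]

(1) Degemination: no change — [dudupigsa]
(2) Intervocalic Voicing: [dudupigsa] → [dudubigsa]
(3) Syncope: [dudubigsa] → [ddbigsa]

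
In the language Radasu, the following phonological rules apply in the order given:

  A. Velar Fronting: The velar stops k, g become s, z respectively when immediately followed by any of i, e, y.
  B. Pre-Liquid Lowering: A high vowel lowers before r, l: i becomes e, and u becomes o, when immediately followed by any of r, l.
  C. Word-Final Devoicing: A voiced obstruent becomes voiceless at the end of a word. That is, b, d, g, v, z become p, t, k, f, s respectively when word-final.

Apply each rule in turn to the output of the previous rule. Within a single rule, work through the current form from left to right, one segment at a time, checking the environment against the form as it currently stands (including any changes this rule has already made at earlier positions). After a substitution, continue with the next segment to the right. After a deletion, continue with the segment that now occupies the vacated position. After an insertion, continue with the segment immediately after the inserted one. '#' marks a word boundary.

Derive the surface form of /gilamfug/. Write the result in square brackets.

A Velar Fronting: [gilamfug] → [zilamfug]
B Pre-Liquid Lowering: [zilamfug] → [zelamfug]
C Word-Final Devoicing: [zelamfug] → [zelamfuk]

[zelamfuk]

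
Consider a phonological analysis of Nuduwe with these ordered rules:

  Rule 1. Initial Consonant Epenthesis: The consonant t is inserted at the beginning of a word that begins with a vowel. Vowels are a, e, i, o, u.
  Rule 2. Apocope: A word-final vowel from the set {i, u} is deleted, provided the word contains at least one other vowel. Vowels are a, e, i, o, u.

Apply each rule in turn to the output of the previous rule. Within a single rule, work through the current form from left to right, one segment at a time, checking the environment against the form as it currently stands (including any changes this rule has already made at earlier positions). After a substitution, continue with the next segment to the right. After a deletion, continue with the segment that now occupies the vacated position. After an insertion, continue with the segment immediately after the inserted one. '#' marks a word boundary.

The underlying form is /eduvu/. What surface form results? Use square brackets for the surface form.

Rule 1 Initial Consonant Epenthesis: [eduvu] → [teduvu]
Rule 2 Apocope: [teduvu] → [teduv]

[teduv]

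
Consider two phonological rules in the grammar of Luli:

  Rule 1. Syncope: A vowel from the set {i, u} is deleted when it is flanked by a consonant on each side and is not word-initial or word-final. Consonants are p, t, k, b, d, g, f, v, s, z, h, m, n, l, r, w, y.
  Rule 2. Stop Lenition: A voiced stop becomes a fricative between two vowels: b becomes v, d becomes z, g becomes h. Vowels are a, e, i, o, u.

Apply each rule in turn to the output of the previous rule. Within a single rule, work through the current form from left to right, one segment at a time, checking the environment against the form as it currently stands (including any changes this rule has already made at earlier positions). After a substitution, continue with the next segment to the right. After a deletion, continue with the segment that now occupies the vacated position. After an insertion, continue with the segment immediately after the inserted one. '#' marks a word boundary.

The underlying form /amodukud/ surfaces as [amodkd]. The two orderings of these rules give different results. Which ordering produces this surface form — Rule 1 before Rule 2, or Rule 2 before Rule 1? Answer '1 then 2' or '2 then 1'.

Order 1 then 2:
  1 Syncope: [amodukud] → [amodkd]
  2 Stop Lenition: no change — [amodkd]
  result: [amodkd]
Order 2 then 1:
  2 Stop Lenition: [amodukud] → [amozukud]
  1 Syncope: [amozukud] → [amozkd]
  result: [amozkd]

1 then 2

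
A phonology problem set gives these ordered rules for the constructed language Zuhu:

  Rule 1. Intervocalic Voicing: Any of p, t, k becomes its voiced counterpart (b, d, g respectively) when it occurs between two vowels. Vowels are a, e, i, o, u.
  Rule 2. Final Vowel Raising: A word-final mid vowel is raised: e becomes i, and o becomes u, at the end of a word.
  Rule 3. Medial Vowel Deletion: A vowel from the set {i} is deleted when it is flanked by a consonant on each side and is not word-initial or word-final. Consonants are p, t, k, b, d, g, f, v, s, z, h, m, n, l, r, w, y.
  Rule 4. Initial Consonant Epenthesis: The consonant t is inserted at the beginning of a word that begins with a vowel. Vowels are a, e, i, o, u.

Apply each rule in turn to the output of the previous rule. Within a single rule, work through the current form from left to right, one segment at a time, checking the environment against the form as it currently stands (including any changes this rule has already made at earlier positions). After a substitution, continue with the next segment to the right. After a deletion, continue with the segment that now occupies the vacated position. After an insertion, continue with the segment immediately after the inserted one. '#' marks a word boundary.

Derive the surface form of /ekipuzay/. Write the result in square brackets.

[tegbuzay]

Rule 1 Intervocalic Voicing: [ekipuzay] → [egibuzay]
Rule 2 Final Vowel Raising: no change — [egibuzay]
Rule 3 Medial Vowel Deletion: [egibuzay] → [egbuzay]
Rule 4 Initial Consonant Epenthesis: [egbuzay] → [tegbuzay]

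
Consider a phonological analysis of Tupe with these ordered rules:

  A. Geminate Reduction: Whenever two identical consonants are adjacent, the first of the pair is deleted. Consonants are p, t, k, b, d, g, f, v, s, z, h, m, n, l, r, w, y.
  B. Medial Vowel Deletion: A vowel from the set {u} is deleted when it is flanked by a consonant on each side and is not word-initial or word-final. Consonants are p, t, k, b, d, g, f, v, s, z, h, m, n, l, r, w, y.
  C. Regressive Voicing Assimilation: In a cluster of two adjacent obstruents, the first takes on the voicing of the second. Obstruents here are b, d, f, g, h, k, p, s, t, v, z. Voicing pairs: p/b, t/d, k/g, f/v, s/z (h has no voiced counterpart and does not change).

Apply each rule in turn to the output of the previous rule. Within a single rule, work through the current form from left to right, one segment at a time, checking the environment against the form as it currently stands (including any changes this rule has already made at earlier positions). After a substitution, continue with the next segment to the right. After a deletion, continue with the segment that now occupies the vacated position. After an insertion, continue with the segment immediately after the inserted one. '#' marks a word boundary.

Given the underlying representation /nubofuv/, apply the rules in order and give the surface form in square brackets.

[nbovv]

A Geminate Reduction: no change — [nubofuv]
B Medial Vowel Deletion: [nubofuv] → [nbofv]
C Regressive Voicing Assimilation: [nbofv] → [nbovv]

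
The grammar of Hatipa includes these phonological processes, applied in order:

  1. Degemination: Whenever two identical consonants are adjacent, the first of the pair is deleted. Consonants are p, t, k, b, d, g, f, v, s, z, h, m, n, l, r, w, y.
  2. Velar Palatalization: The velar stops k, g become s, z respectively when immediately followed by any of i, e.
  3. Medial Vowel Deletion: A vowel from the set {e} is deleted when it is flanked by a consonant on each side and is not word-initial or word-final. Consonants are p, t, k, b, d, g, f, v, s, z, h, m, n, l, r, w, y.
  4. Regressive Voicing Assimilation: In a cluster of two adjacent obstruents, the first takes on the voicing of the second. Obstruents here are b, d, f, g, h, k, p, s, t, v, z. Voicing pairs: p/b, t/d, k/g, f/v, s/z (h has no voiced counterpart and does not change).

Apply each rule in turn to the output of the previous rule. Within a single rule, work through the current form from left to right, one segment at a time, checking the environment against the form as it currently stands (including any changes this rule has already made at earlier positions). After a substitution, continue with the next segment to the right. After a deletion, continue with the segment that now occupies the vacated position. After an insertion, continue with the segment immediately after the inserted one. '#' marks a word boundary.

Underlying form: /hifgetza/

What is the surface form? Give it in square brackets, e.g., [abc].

1 Degemination: no change — [hifgetza]
2 Velar Palatalization: [hifgetza] → [hifzetza]
3 Medial Vowel Deletion: [hifzetza] → [hifztza]
4 Regressive Voicing Assimilation: [hifztza] → [hivsdza]

[hivsdza]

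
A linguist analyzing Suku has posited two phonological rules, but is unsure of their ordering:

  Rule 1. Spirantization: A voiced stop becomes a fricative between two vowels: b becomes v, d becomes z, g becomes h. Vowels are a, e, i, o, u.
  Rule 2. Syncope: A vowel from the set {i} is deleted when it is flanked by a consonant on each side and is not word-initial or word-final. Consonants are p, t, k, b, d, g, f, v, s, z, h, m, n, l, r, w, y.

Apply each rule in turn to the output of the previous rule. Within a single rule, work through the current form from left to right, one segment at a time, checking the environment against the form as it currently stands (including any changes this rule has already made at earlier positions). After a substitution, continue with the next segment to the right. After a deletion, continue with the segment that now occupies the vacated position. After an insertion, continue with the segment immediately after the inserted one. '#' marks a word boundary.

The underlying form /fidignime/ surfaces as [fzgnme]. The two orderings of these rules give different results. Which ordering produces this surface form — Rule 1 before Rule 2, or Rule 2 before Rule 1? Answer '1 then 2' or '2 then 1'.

Order 1 then 2:
  1 Spirantization: [fidignime] → [fizignime]
  2 Syncope: [fizignime] → [fzgnme]
  result: [fzgnme]
Order 2 then 1:
  2 Syncope: [fidignime] → [fdgnme]
  1 Spirantization: no change — [fdgnme]
  result: [fdgnme]

1 then 2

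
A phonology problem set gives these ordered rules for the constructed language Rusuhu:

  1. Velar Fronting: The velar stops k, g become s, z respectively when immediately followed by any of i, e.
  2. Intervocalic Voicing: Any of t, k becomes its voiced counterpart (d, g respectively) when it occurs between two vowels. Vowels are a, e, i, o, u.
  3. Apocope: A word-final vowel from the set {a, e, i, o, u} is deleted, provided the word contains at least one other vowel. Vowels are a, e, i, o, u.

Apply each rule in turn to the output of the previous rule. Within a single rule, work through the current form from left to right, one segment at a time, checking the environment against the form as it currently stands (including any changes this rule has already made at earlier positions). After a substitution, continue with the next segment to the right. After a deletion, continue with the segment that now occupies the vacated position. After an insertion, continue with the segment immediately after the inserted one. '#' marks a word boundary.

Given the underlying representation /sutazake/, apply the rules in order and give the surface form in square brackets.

1 Velar Fronting: [sutazake] → [sutazase]
2 Intervocalic Voicing: [sutazase] → [sudazase]
3 Apocope: [sudazase] → [sudazas]

[sudazas]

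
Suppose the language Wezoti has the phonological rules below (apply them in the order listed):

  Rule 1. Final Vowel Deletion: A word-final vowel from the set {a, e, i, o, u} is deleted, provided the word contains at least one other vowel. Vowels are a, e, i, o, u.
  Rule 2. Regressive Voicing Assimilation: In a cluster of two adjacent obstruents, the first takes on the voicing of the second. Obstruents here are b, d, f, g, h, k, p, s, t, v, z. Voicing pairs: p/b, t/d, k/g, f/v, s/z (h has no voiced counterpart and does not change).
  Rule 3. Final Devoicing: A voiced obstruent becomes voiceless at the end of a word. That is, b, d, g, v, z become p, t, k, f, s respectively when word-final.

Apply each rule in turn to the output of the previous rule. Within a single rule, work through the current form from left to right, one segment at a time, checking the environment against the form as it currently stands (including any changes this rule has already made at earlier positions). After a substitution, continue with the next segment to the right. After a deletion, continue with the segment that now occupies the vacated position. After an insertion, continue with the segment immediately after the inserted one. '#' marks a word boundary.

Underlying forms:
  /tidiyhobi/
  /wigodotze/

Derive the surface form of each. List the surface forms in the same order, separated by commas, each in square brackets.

/tidiyhobi/:
  Rule 1 Final Vowel Deletion: [tidiyhobi] → [tidiyhob]
  Rule 2 Regressive Voicing Assimilation: no change — [tidiyhob]
  Rule 3 Final Devoicing: [tidiyhob] → [tidiyhop]
/wigodotze/:
  Rule 1 Final Vowel Deletion: [wigodotze] → [wigodotz]
  Rule 2 Regressive Voicing Assimilation: [wigodotz] → [wigododz]
  Rule 3 Final Devoicing: [wigododz] → [wigodods]

[tidiyhop], [wigodods]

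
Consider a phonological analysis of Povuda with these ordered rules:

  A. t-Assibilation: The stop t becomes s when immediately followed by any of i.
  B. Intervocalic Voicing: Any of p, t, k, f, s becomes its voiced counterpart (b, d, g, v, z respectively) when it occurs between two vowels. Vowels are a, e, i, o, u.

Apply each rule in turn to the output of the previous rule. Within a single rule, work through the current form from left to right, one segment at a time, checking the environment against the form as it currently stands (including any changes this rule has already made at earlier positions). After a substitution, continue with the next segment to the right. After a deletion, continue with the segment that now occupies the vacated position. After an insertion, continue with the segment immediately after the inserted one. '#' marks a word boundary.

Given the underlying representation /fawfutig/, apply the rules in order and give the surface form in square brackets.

A t-Assibilation: [fawfutig] → [fawfusig]
B Intervocalic Voicing: [fawfusig] → [fawfuzig]

[fawfuzig]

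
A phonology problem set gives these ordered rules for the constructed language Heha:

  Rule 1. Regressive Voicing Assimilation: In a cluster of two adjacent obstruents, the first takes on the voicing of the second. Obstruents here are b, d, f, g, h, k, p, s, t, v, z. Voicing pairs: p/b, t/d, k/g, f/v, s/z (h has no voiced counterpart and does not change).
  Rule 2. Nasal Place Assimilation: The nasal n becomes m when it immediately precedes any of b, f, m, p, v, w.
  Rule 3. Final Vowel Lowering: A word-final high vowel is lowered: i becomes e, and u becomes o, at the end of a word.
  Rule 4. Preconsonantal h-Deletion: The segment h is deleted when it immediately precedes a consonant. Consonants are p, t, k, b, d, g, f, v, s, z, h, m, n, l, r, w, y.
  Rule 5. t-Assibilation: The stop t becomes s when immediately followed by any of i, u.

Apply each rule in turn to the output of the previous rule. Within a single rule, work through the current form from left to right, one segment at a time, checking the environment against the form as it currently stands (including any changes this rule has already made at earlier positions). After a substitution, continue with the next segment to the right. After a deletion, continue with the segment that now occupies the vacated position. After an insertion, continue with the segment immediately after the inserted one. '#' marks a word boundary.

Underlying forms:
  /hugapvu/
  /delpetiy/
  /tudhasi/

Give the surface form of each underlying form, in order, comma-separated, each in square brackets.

[hugabvo], [delpesiy], [suthase]

/hugapvu/:
  Rule 1 Regressive Voicing Assimilation: [hugapvu] → [hugabvu]
  Rule 2 Nasal Place Assimilation: no change — [hugabvu]
  Rule 3 Final Vowel Lowering: [hugabvu] → [hugabvo]
  Rule 4 Preconsonantal h-Deletion: no change — [hugabvo]
  Rule 5 t-Assibilation: no change — [hugabvo]
/delpetiy/:
  Rule 1 Regressive Voicing Assimilation: no change — [delpetiy]
  Rule 2 Nasal Place Assimilation: no change — [delpetiy]
  Rule 3 Final Vowel Lowering: no change — [delpetiy]
  Rule 4 Preconsonantal h-Deletion: no change — [delpetiy]
  Rule 5 t-Assibilation: [delpetiy] → [delpesiy]
/tudhasi/:
  Rule 1 Regressive Voicing Assimilation: [tudhasi] → [tuthasi]
  Rule 2 Nasal Place Assimilation: no change — [tuthasi]
  Rule 3 Final Vowel Lowering: [tuthasi] → [tuthase]
  Rule 4 Preconsonantal h-Deletion: no change — [tuthase]
  Rule 5 t-Assibilation: [tuthase] → [suthase]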